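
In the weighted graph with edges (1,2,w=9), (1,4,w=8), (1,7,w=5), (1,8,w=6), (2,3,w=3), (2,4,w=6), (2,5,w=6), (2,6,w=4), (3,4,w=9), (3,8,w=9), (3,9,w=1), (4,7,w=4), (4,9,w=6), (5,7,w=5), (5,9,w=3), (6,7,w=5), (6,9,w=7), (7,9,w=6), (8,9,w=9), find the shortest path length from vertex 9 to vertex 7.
6 (path: 9 -> 7; weights 6 = 6)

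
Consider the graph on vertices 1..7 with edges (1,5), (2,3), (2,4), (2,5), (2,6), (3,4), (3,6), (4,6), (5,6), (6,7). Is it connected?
Yes (BFS from 1 visits [1, 5, 2, 6, 3, 4, 7] — all 7 vertices reached)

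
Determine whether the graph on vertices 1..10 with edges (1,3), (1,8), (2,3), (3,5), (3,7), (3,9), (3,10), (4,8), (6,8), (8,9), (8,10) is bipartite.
Yes. Partition: {1, 2, 4, 5, 6, 7, 9, 10}, {3, 8}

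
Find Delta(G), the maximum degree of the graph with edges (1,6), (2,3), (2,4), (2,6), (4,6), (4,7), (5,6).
4 (attained at vertex 6)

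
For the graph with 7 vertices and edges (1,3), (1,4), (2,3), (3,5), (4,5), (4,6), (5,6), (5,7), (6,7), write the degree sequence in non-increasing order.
[4, 3, 3, 3, 2, 2, 1] (degrees: deg(1)=2, deg(2)=1, deg(3)=3, deg(4)=3, deg(5)=4, deg(6)=3, deg(7)=2)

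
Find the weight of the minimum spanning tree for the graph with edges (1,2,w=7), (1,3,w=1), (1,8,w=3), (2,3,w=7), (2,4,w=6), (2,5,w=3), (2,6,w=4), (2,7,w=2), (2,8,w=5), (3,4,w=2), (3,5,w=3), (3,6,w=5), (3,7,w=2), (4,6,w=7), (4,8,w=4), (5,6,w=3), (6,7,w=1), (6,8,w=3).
14 (MST edges: (1,3,w=1), (1,8,w=3), (2,5,w=3), (2,7,w=2), (3,4,w=2), (3,7,w=2), (6,7,w=1); sum of weights 1 + 3 + 3 + 2 + 2 + 2 + 1 = 14)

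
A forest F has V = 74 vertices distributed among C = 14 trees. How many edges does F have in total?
60 (Each of the 14 component trees on V_i vertices has V_i - 1 edges; summing gives V - C = 74 - 14 = 60)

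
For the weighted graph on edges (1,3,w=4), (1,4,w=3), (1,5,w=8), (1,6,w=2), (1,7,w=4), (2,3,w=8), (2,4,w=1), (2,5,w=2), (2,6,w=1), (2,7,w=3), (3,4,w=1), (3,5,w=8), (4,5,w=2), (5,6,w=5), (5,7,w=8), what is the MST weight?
10 (MST edges: (1,6,w=2), (2,4,w=1), (2,5,w=2), (2,6,w=1), (2,7,w=3), (3,4,w=1); sum of weights 2 + 1 + 2 + 1 + 3 + 1 = 10)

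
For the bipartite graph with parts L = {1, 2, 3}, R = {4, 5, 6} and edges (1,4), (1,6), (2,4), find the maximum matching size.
2 (matching: (1,6), (2,4); upper bound min(|L|,|R|) = min(3,3) = 3)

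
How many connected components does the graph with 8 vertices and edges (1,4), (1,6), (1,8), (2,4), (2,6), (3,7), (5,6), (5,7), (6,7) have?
1 (components: {1, 2, 3, 4, 5, 6, 7, 8})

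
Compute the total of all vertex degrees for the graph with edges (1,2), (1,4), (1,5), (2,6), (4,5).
10 (handshake: sum of degrees = 2|E| = 2 x 5 = 10)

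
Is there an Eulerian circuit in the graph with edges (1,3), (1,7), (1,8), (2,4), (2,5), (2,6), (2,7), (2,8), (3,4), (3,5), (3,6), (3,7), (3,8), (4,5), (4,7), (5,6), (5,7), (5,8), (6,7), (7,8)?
No (4 vertices have odd degree: {1, 2, 7, 8}; Eulerian circuit requires 0)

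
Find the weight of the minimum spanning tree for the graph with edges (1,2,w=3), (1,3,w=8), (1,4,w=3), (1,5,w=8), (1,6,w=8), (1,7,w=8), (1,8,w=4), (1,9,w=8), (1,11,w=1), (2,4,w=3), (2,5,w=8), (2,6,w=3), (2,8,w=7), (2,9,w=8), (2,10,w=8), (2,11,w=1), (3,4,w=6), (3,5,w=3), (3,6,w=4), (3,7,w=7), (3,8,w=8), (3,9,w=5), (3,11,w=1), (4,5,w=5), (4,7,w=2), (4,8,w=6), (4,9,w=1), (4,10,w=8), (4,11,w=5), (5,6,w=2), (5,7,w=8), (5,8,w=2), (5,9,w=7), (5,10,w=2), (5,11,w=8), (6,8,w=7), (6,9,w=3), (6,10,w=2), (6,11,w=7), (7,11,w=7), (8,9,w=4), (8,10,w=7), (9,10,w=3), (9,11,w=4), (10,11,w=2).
17 (MST edges: (1,4,w=3), (1,11,w=1), (2,11,w=1), (3,11,w=1), (4,7,w=2), (4,9,w=1), (5,6,w=2), (5,8,w=2), (5,10,w=2), (10,11,w=2); sum of weights 3 + 1 + 1 + 1 + 2 + 1 + 2 + 2 + 2 + 2 = 17)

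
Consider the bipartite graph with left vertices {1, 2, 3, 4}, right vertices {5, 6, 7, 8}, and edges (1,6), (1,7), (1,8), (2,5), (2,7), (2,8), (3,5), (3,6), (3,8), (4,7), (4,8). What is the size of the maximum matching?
4 (matching: (1,6), (2,7), (3,5), (4,8); upper bound min(|L|,|R|) = min(4,4) = 4)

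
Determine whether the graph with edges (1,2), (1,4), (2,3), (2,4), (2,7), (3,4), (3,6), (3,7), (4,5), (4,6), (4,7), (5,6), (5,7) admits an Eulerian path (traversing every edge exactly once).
Yes (the graph is connected and exactly 2 vertices have odd degree: {5, 6}; any Eulerian path must start and end at those)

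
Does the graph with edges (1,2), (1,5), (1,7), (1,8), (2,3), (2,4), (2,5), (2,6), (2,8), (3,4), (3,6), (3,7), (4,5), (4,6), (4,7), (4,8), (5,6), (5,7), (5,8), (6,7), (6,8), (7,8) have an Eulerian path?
Yes — and in fact it has an Eulerian circuit (the graph is connected and all 8 vertices have even degree)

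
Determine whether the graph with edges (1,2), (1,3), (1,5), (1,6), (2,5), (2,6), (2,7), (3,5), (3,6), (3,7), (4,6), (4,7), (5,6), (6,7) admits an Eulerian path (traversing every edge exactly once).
Yes — and in fact it has an Eulerian circuit (the graph is connected and all 7 vertices have even degree)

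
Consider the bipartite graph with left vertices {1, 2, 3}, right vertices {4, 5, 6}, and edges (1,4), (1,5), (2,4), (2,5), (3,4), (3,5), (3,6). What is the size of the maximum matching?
3 (matching: (1,5), (2,4), (3,6); upper bound min(|L|,|R|) = min(3,3) = 3)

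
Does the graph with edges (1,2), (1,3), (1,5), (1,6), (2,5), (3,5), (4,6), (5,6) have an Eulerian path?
Yes (the graph is connected and exactly 2 vertices have odd degree: {4, 6}; any Eulerian path must start and end at those)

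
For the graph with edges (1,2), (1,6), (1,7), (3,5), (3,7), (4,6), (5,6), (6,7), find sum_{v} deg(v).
16 (handshake: sum of degrees = 2|E| = 2 x 8 = 16)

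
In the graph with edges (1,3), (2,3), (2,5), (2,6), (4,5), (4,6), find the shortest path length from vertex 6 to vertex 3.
2 (path: 6 -> 2 -> 3, 2 edges)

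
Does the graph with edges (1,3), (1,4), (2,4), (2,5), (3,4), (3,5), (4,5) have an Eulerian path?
Yes (the graph is connected and exactly 2 vertices have odd degree: {3, 5}; any Eulerian path must start and end at those)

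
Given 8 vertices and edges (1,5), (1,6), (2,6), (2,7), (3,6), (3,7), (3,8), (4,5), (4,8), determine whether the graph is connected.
Yes (BFS from 1 visits [1, 5, 6, 4, 2, 3, 8, 7] — all 8 vertices reached)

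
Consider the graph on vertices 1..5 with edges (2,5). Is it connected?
No, it has 4 components: {1}, {2, 5}, {3}, {4}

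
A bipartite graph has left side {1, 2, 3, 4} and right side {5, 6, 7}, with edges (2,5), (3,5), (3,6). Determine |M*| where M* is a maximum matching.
2 (matching: (2,5), (3,6); upper bound min(|L|,|R|) = min(4,3) = 3)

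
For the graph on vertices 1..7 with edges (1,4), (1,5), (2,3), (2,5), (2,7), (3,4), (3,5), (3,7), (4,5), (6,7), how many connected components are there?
1 (components: {1, 2, 3, 4, 5, 6, 7})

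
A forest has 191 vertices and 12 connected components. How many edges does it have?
179 (Each of the 12 component trees on V_i vertices has V_i - 1 edges; summing gives V - C = 191 - 12 = 179)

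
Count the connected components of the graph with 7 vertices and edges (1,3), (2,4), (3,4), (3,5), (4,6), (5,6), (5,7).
1 (components: {1, 2, 3, 4, 5, 6, 7})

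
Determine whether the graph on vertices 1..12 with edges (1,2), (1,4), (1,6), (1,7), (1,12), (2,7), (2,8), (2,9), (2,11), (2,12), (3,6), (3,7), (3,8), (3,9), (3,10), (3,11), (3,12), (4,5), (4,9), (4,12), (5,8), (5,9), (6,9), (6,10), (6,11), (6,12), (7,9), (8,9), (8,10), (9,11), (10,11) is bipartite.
No (odd cycle of length 3: 2 -> 1 -> 7 -> 2)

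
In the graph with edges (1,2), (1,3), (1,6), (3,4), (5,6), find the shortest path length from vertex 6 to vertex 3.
2 (path: 6 -> 1 -> 3, 2 edges)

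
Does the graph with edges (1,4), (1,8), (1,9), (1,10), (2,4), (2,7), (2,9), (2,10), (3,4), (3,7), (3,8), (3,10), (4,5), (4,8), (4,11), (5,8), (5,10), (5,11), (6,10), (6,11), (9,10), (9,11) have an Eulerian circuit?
Yes (the graph is connected and all 11 vertices have even degree)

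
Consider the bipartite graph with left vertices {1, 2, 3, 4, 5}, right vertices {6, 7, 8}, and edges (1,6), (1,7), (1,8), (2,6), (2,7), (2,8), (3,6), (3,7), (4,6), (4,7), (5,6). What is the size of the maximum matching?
3 (matching: (1,8), (2,7), (3,6); upper bound min(|L|,|R|) = min(5,3) = 3)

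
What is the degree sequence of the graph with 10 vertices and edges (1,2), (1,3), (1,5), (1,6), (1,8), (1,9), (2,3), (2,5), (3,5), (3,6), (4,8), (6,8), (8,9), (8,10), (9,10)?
[6, 5, 4, 3, 3, 3, 3, 2, 1, 0] (degrees: deg(1)=6, deg(2)=3, deg(3)=4, deg(4)=1, deg(5)=3, deg(6)=3, deg(7)=0, deg(8)=5, deg(9)=3, deg(10)=2)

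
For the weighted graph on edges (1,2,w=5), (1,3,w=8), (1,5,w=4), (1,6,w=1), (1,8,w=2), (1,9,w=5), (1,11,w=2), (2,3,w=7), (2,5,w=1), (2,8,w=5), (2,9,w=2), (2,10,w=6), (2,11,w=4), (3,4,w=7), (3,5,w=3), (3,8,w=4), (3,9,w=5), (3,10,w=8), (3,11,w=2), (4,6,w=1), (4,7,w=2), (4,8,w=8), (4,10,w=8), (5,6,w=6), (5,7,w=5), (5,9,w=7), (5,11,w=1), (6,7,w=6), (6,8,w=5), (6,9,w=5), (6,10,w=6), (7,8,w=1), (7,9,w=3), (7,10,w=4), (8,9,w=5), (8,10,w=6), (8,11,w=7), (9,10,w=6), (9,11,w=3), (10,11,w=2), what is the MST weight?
15 (MST edges: (1,6,w=1), (1,8,w=2), (1,11,w=2), (2,5,w=1), (2,9,w=2), (3,11,w=2), (4,6,w=1), (5,11,w=1), (7,8,w=1), (10,11,w=2); sum of weights 1 + 2 + 2 + 1 + 2 + 2 + 1 + 1 + 1 + 2 = 15)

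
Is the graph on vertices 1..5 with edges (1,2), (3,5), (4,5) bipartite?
Yes. Partition: {1, 3, 4}, {2, 5}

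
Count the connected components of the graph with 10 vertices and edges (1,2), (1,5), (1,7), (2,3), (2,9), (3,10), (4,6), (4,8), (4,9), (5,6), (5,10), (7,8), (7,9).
1 (components: {1, 2, 3, 4, 5, 6, 7, 8, 9, 10})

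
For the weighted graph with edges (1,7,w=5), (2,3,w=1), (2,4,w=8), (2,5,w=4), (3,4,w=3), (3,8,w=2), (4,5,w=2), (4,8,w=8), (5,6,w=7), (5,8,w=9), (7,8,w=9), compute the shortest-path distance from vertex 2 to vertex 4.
4 (path: 2 -> 3 -> 4; weights 1 + 3 = 4)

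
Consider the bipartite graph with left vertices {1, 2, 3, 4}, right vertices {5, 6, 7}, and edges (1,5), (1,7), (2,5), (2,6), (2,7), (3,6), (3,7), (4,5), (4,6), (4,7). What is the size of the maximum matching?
3 (matching: (1,7), (2,6), (4,5); upper bound min(|L|,|R|) = min(4,3) = 3)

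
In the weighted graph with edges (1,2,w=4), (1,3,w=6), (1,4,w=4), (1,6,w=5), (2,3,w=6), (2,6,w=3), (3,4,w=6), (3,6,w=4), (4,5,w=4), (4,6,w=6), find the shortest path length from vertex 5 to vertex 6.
10 (path: 5 -> 4 -> 6; weights 4 + 6 = 10)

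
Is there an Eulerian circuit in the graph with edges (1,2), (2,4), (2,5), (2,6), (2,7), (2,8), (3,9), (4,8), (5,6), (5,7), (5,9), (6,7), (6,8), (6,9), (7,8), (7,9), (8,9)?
No (6 vertices have odd degree: {1, 3, 6, 7, 8, 9}; Eulerian circuit requires 0)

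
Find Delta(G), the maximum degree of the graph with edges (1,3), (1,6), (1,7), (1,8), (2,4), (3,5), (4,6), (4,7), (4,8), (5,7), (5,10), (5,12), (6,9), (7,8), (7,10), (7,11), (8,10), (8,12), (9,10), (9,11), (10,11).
6 (attained at vertex 7)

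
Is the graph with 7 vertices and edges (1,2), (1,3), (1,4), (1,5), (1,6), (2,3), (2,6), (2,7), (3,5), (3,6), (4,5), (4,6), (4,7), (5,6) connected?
Yes (BFS from 1 visits [1, 2, 3, 4, 5, 6, 7] — all 7 vertices reached)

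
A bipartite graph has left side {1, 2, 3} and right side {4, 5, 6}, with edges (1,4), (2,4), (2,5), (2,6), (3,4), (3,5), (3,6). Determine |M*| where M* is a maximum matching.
3 (matching: (1,4), (2,6), (3,5); upper bound min(|L|,|R|) = min(3,3) = 3)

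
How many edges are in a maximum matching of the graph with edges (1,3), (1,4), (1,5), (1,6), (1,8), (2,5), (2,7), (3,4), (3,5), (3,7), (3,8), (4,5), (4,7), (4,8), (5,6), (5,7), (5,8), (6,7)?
4 (matching: (1,8), (2,5), (3,4), (6,7); upper bound floor(n/2) = floor(8/2) = 4)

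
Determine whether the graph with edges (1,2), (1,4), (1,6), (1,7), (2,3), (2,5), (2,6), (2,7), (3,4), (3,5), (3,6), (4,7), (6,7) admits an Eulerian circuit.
No (2 vertices have odd degree: {2, 4}; Eulerian circuit requires 0)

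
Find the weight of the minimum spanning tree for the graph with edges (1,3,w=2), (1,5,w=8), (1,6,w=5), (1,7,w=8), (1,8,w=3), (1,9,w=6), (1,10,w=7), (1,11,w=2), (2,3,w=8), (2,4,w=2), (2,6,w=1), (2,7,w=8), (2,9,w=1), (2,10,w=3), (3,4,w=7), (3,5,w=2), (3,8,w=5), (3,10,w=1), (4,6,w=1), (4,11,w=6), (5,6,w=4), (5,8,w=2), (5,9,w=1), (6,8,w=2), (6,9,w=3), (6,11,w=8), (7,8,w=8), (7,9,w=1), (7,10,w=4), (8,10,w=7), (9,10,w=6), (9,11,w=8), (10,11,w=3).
14 (MST edges: (1,3,w=2), (1,11,w=2), (2,6,w=1), (2,9,w=1), (3,5,w=2), (3,10,w=1), (4,6,w=1), (5,8,w=2), (5,9,w=1), (7,9,w=1); sum of weights 2 + 2 + 1 + 1 + 2 + 1 + 1 + 2 + 1 + 1 = 14)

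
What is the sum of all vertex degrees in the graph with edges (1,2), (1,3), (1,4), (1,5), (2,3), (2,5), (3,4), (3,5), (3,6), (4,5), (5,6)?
22 (handshake: sum of degrees = 2|E| = 2 x 11 = 22)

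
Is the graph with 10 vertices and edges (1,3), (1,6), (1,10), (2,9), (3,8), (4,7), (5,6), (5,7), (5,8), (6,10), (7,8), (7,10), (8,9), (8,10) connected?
Yes (BFS from 1 visits [1, 3, 6, 10, 8, 5, 7, 9, 4, 2] — all 10 vertices reached)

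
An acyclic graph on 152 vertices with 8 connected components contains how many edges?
144 (Each of the 8 component trees on V_i vertices has V_i - 1 edges; summing gives V - C = 152 - 8 = 144)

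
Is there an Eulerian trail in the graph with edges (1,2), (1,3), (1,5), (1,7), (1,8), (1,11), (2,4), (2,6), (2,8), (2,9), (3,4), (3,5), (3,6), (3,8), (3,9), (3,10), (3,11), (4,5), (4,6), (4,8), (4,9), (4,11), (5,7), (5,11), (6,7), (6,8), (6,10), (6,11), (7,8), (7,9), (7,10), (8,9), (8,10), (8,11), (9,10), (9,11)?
No (8 vertices have odd degree: {2, 4, 5, 6, 8, 9, 10, 11}; Eulerian path requires 0 or 2)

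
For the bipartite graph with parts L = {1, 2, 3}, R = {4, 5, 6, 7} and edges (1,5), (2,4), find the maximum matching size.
2 (matching: (1,5), (2,4); upper bound min(|L|,|R|) = min(3,4) = 3)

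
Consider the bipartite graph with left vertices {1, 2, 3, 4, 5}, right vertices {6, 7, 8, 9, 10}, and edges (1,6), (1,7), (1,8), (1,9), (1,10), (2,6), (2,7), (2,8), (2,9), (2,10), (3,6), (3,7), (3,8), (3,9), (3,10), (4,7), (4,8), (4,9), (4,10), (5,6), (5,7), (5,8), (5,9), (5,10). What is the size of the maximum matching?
5 (matching: (1,10), (2,9), (3,8), (4,7), (5,6); upper bound min(|L|,|R|) = min(5,5) = 5)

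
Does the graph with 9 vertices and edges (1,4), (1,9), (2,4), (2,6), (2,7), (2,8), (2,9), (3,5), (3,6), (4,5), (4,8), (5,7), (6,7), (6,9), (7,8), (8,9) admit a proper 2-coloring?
No (odd cycle of length 3: 2 -> 9 -> 8 -> 2)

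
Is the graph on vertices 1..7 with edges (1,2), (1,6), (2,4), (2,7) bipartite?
Yes. Partition: {1, 3, 4, 5, 7}, {2, 6}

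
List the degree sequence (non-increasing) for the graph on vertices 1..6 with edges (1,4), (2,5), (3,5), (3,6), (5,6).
[3, 2, 2, 1, 1, 1] (degrees: deg(1)=1, deg(2)=1, deg(3)=2, deg(4)=1, deg(5)=3, deg(6)=2)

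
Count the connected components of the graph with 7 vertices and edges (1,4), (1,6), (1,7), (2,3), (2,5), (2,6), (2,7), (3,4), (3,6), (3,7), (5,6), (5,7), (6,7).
1 (components: {1, 2, 3, 4, 5, 6, 7})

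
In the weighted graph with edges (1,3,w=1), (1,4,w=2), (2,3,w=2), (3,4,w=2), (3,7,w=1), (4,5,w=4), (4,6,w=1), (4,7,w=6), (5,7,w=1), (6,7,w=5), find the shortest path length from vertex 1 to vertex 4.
2 (path: 1 -> 4; weights 2 = 2)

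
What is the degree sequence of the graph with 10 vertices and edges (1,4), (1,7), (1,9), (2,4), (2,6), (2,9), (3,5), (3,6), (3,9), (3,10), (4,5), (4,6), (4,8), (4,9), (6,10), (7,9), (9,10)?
[6, 6, 4, 4, 3, 3, 3, 2, 2, 1] (degrees: deg(1)=3, deg(2)=3, deg(3)=4, deg(4)=6, deg(5)=2, deg(6)=4, deg(7)=2, deg(8)=1, deg(9)=6, deg(10)=3)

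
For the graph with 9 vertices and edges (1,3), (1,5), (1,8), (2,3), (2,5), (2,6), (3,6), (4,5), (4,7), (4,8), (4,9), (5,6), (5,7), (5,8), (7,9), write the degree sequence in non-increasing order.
[6, 4, 3, 3, 3, 3, 3, 3, 2] (degrees: deg(1)=3, deg(2)=3, deg(3)=3, deg(4)=4, deg(5)=6, deg(6)=3, deg(7)=3, deg(8)=3, deg(9)=2)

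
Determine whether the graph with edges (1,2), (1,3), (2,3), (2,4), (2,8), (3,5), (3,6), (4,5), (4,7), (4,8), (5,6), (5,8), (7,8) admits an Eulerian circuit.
Yes (the graph is connected and all 8 vertices have even degree)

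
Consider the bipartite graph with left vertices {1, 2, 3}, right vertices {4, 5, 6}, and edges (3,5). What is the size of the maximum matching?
1 (matching: (3,5); upper bound min(|L|,|R|) = min(3,3) = 3)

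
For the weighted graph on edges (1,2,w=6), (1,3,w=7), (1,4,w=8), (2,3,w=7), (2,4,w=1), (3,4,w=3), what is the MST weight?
10 (MST edges: (1,2,w=6), (2,4,w=1), (3,4,w=3); sum of weights 6 + 1 + 3 = 10)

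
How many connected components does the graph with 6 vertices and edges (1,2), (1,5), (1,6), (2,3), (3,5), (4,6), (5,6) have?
1 (components: {1, 2, 3, 4, 5, 6})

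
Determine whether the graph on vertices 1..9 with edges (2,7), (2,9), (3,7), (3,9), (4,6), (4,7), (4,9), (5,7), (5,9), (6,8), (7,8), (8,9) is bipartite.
Yes. Partition: {1, 2, 3, 4, 5, 8}, {6, 7, 9}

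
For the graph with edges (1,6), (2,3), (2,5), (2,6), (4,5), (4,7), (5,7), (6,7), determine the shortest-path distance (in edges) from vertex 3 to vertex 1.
3 (path: 3 -> 2 -> 6 -> 1, 3 edges)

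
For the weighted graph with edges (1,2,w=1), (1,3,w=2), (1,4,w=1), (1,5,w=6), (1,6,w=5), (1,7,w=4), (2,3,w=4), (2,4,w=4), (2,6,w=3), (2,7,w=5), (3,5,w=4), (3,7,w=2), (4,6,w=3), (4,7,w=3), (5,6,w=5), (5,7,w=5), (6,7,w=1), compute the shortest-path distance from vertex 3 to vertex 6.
3 (path: 3 -> 7 -> 6; weights 2 + 1 = 3)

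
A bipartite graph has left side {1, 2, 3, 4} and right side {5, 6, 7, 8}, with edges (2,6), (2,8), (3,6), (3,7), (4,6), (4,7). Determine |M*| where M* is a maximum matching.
3 (matching: (2,8), (3,7), (4,6); upper bound min(|L|,|R|) = min(4,4) = 4)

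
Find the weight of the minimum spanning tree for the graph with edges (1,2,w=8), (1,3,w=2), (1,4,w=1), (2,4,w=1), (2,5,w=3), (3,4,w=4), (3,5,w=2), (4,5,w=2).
6 (MST edges: (1,3,w=2), (1,4,w=1), (2,4,w=1), (3,5,w=2); sum of weights 2 + 1 + 1 + 2 = 6)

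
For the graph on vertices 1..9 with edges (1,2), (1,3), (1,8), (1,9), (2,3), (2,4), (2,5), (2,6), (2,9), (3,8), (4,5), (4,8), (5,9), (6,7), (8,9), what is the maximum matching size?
4 (matching: (2,4), (3,8), (5,9), (6,7); upper bound floor(n/2) = floor(9/2) = 4)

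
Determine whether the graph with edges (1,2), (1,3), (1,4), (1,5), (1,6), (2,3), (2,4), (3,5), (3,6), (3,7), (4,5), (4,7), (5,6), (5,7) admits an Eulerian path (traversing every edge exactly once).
No (6 vertices have odd degree: {1, 2, 3, 5, 6, 7}; Eulerian path requires 0 or 2)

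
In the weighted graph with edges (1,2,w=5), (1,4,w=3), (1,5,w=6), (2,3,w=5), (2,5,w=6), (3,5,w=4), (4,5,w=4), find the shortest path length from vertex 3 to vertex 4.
8 (path: 3 -> 5 -> 4; weights 4 + 4 = 8)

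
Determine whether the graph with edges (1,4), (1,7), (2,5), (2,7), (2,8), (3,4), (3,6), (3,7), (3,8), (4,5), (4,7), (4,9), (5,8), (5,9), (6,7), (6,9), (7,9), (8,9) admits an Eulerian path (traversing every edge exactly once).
No (4 vertices have odd degree: {2, 4, 6, 9}; Eulerian path requires 0 or 2)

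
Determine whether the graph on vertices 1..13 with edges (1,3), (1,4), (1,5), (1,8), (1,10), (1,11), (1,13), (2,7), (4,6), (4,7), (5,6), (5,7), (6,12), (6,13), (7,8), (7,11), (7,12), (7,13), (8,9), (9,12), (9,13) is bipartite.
Yes. Partition: {1, 6, 7, 9}, {2, 3, 4, 5, 8, 10, 11, 12, 13}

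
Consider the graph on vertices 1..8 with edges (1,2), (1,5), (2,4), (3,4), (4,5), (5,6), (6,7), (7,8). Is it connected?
Yes (BFS from 1 visits [1, 2, 5, 4, 6, 3, 7, 8] — all 8 vertices reached)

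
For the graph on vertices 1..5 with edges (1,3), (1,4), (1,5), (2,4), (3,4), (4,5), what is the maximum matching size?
2 (matching: (1,3), (4,5); upper bound floor(n/2) = floor(5/2) = 2)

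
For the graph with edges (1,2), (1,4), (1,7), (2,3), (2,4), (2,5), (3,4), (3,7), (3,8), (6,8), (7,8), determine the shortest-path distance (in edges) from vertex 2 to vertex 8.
2 (path: 2 -> 3 -> 8, 2 edges)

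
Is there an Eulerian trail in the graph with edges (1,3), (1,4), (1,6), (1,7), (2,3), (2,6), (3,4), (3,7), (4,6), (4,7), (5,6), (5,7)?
Yes — and in fact it has an Eulerian circuit (the graph is connected and all 7 vertices have even degree)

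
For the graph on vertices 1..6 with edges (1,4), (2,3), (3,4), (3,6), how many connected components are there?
2 (components: {1, 2, 3, 4, 6}, {5})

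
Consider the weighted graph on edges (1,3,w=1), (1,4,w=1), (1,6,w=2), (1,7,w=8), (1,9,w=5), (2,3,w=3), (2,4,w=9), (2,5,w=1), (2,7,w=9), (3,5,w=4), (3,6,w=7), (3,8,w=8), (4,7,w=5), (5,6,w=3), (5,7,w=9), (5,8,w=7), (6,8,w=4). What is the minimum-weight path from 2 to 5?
1 (path: 2 -> 5; weights 1 = 1)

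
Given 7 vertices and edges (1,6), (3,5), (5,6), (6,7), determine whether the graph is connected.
No, it has 3 components: {1, 3, 5, 6, 7}, {2}, {4}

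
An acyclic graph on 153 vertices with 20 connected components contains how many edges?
133 (Each of the 20 component trees on V_i vertices has V_i - 1 edges; summing gives V - C = 153 - 20 = 133)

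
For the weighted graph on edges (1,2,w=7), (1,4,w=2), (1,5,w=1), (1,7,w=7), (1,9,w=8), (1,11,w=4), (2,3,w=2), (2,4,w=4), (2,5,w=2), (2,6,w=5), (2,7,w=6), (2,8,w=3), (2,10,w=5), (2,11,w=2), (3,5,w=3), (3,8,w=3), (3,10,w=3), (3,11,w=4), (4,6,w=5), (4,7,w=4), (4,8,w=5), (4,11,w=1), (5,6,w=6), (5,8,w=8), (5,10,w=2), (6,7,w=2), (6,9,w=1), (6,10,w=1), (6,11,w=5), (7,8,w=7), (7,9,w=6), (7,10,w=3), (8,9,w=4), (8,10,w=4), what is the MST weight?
17 (MST edges: (1,4,w=2), (1,5,w=1), (2,3,w=2), (2,5,w=2), (2,8,w=3), (4,11,w=1), (5,10,w=2), (6,7,w=2), (6,9,w=1), (6,10,w=1); sum of weights 2 + 1 + 2 + 2 + 3 + 1 + 2 + 2 + 1 + 1 = 17)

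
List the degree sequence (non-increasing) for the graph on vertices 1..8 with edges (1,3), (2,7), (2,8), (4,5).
[2, 1, 1, 1, 1, 1, 1, 0] (degrees: deg(1)=1, deg(2)=2, deg(3)=1, deg(4)=1, deg(5)=1, deg(6)=0, deg(7)=1, deg(8)=1)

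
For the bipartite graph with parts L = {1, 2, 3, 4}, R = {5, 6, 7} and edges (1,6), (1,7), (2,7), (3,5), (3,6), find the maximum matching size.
3 (matching: (1,6), (2,7), (3,5); upper bound min(|L|,|R|) = min(4,3) = 3)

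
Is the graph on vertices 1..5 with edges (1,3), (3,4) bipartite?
Yes. Partition: {1, 2, 4, 5}, {3}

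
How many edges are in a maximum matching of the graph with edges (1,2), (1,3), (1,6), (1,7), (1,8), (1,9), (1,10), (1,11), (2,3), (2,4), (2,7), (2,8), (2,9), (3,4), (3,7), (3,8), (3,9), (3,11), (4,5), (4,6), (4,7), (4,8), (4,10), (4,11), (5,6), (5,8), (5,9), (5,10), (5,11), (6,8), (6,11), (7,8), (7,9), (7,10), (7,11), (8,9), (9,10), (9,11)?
5 (matching: (1,8), (2,7), (3,11), (4,6), (9,10); upper bound floor(n/2) = floor(11/2) = 5)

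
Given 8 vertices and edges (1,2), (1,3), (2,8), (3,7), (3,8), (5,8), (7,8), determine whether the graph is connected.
No, it has 3 components: {1, 2, 3, 5, 7, 8}, {4}, {6}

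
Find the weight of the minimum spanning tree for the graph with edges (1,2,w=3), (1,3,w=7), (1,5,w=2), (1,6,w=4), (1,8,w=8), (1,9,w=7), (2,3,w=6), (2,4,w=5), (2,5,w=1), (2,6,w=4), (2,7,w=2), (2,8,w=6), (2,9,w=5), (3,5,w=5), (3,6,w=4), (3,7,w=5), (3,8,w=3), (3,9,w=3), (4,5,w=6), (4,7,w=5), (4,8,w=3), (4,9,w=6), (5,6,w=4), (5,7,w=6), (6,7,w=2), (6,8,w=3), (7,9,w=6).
19 (MST edges: (1,5,w=2), (2,5,w=1), (2,7,w=2), (3,8,w=3), (3,9,w=3), (4,8,w=3), (6,7,w=2), (6,8,w=3); sum of weights 2 + 1 + 2 + 3 + 3 + 3 + 2 + 3 = 19)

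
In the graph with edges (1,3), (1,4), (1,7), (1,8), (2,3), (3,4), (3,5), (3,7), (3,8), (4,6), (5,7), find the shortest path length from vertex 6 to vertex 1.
2 (path: 6 -> 4 -> 1, 2 edges)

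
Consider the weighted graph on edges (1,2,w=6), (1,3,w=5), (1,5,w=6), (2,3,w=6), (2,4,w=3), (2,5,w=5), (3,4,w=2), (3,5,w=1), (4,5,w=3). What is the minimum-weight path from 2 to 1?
6 (path: 2 -> 1; weights 6 = 6)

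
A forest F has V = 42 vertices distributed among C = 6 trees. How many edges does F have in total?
36 (Each of the 6 component trees on V_i vertices has V_i - 1 edges; summing gives V - C = 42 - 6 = 36)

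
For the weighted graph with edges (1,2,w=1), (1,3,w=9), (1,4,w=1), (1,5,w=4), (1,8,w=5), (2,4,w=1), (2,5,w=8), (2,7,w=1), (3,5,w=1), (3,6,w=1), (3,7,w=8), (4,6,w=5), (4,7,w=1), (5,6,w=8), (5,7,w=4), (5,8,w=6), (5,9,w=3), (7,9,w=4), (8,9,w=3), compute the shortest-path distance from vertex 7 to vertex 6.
6 (path: 7 -> 4 -> 6; weights 1 + 5 = 6)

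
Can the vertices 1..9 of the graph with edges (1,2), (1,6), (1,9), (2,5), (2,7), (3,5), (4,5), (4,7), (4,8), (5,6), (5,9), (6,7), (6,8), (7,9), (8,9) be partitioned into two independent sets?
Yes. Partition: {1, 5, 7, 8}, {2, 3, 4, 6, 9}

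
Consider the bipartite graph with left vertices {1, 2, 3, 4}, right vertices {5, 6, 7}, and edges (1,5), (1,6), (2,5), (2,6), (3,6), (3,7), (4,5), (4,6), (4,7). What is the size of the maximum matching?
3 (matching: (1,6), (2,5), (3,7); upper bound min(|L|,|R|) = min(4,3) = 3)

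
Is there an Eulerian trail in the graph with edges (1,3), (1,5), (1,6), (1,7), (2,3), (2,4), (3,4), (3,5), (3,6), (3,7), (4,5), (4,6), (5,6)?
Yes — and in fact it has an Eulerian circuit (the graph is connected and all 7 vertices have even degree)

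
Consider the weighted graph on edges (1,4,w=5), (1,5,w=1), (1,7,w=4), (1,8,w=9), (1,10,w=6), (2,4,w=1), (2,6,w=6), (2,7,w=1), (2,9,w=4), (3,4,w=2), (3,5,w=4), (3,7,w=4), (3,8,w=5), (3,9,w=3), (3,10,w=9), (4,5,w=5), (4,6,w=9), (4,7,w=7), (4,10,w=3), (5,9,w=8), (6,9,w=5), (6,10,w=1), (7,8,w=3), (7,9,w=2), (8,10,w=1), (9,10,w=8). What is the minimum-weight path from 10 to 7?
4 (path: 10 -> 8 -> 7; weights 1 + 3 = 4)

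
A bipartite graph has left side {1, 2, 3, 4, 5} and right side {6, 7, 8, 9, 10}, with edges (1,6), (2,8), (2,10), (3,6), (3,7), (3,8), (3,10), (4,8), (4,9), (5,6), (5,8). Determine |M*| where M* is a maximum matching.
5 (matching: (1,6), (2,10), (3,7), (4,9), (5,8); upper bound min(|L|,|R|) = min(5,5) = 5)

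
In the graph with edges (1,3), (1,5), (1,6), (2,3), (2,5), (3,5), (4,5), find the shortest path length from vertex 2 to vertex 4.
2 (path: 2 -> 5 -> 4, 2 edges)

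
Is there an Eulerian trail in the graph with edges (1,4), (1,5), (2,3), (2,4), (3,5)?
Yes — and in fact it has an Eulerian circuit (the graph is connected and all 5 vertices have even degree)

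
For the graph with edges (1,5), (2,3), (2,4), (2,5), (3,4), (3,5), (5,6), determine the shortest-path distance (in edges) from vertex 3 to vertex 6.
2 (path: 3 -> 5 -> 6, 2 edges)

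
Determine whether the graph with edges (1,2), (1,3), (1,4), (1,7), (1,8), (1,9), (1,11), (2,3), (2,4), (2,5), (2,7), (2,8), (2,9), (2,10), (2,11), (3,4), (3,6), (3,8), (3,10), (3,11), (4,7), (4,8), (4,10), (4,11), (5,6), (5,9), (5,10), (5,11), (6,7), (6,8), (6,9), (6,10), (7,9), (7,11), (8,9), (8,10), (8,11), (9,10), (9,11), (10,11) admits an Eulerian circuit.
No (6 vertices have odd degree: {1, 2, 3, 4, 5, 11}; Eulerian circuit requires 0)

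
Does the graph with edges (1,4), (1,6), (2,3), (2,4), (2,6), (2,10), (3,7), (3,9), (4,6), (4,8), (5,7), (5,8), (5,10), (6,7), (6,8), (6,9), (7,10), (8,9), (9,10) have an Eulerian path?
Yes (the graph is connected and exactly 2 vertices have odd degree: {3, 5}; any Eulerian path must start and end at those)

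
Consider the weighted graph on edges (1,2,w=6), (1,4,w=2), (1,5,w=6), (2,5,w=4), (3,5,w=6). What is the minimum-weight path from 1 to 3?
12 (path: 1 -> 5 -> 3; weights 6 + 6 = 12)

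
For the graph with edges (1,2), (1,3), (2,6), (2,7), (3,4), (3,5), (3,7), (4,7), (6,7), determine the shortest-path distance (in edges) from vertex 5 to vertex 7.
2 (path: 5 -> 3 -> 7, 2 edges)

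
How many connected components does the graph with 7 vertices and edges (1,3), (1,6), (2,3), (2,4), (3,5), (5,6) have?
2 (components: {1, 2, 3, 4, 5, 6}, {7})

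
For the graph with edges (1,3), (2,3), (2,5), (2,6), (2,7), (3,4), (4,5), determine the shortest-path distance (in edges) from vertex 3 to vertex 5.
2 (path: 3 -> 2 -> 5, 2 edges)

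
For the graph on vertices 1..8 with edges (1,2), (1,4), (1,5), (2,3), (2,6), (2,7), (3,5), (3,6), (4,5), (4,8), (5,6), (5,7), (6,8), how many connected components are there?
1 (components: {1, 2, 3, 4, 5, 6, 7, 8})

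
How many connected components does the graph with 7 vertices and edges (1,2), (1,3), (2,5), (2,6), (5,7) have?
2 (components: {1, 2, 3, 5, 6, 7}, {4})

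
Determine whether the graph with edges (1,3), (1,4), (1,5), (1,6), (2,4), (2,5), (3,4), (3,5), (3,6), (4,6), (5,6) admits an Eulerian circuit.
Yes (the graph is connected and all 6 vertices have even degree)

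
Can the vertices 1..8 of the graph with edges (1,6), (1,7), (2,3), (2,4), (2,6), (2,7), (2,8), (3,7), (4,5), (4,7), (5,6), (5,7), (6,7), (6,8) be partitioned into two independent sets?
No (odd cycle of length 3: 7 -> 1 -> 6 -> 7)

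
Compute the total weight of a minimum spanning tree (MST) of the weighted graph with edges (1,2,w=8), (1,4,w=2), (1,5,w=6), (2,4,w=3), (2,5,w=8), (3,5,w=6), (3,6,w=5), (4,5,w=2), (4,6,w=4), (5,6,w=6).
16 (MST edges: (1,4,w=2), (2,4,w=3), (3,6,w=5), (4,5,w=2), (4,6,w=4); sum of weights 2 + 3 + 5 + 2 + 4 = 16)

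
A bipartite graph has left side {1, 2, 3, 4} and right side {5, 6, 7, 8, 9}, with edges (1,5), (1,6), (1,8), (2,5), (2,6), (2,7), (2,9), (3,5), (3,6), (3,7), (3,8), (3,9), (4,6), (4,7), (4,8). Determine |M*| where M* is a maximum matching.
4 (matching: (1,8), (2,9), (3,7), (4,6); upper bound min(|L|,|R|) = min(4,5) = 4)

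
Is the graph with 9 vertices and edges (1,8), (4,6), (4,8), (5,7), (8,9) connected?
No, it has 4 components: {1, 4, 6, 8, 9}, {2}, {3}, {5, 7}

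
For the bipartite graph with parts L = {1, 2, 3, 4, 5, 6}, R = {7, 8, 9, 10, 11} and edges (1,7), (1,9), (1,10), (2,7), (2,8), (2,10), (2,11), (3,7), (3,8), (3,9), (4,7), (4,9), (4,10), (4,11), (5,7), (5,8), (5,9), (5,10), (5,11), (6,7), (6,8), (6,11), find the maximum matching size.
5 (matching: (1,10), (2,11), (3,9), (4,7), (5,8); upper bound min(|L|,|R|) = min(6,5) = 5)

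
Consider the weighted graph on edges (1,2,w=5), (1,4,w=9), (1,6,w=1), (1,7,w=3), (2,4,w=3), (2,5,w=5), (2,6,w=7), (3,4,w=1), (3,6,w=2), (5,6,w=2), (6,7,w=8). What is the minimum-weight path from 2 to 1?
5 (path: 2 -> 1; weights 5 = 5)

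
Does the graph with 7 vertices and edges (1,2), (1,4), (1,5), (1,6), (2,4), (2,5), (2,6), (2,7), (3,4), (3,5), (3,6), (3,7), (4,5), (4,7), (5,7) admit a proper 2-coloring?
No (odd cycle of length 3: 2 -> 1 -> 5 -> 2)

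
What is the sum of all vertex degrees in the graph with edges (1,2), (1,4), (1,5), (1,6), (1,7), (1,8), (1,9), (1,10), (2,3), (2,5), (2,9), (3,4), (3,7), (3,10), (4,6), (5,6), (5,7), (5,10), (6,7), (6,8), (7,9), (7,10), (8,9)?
46 (handshake: sum of degrees = 2|E| = 2 x 23 = 46)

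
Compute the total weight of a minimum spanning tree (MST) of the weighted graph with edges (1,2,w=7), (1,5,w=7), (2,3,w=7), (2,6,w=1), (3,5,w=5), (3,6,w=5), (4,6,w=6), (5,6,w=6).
24 (MST edges: (1,2,w=7), (2,6,w=1), (3,5,w=5), (3,6,w=5), (4,6,w=6); sum of weights 7 + 1 + 5 + 5 + 6 = 24)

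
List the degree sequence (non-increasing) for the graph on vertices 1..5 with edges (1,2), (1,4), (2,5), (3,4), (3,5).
[2, 2, 2, 2, 2] (degrees: deg(1)=2, deg(2)=2, deg(3)=2, deg(4)=2, deg(5)=2)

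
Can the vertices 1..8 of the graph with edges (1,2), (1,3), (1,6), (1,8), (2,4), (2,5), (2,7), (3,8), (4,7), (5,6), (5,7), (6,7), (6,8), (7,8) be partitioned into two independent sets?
No (odd cycle of length 3: 6 -> 1 -> 8 -> 6)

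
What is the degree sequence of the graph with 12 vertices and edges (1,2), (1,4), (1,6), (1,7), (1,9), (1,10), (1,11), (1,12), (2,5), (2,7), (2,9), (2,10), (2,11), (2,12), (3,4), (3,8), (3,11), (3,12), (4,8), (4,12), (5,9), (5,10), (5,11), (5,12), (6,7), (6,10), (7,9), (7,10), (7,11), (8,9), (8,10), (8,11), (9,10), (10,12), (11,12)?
[8, 8, 7, 7, 7, 6, 6, 5, 5, 4, 4, 3] (degrees: deg(1)=8, deg(2)=7, deg(3)=4, deg(4)=4, deg(5)=5, deg(6)=3, deg(7)=6, deg(8)=5, deg(9)=6, deg(10)=8, deg(11)=7, deg(12)=7)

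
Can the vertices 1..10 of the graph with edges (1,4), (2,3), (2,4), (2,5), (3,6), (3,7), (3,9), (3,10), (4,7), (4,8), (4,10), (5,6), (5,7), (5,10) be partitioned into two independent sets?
Yes. Partition: {1, 2, 6, 7, 8, 9, 10}, {3, 4, 5}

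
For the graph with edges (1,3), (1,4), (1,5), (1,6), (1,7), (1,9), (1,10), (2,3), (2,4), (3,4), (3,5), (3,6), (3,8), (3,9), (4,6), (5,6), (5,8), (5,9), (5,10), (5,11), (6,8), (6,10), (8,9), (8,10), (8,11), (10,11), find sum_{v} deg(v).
52 (handshake: sum of degrees = 2|E| = 2 x 26 = 52)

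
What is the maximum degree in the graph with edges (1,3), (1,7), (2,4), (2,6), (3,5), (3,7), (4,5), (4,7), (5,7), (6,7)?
5 (attained at vertex 7)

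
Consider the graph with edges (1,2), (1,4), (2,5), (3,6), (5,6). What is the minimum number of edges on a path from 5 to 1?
2 (path: 5 -> 2 -> 1, 2 edges)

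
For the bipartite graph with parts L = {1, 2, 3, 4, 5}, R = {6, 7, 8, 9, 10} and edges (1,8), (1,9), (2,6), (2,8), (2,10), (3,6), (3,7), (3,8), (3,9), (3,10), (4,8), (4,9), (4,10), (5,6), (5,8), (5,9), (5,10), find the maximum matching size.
5 (matching: (1,9), (2,10), (3,7), (4,8), (5,6); upper bound min(|L|,|R|) = min(5,5) = 5)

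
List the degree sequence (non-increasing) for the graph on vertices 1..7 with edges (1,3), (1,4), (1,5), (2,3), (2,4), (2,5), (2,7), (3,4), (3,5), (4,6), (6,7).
[4, 4, 4, 3, 3, 2, 2] (degrees: deg(1)=3, deg(2)=4, deg(3)=4, deg(4)=4, deg(5)=3, deg(6)=2, deg(7)=2)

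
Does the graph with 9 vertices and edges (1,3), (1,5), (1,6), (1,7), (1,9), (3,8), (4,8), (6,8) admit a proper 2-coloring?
Yes. Partition: {1, 2, 8}, {3, 4, 5, 6, 7, 9}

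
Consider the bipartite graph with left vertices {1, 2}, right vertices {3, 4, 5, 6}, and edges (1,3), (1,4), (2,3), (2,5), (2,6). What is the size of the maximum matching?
2 (matching: (1,4), (2,6); upper bound min(|L|,|R|) = min(2,4) = 2)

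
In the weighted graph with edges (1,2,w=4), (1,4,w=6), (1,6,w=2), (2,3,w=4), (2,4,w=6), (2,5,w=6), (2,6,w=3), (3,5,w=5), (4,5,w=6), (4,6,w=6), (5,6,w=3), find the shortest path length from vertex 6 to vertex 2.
3 (path: 6 -> 2; weights 3 = 3)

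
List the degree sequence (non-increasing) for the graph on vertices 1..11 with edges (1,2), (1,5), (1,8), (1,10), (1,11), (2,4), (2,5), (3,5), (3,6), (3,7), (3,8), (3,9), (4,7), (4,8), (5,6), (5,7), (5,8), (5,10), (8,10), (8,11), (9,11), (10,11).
[7, 6, 5, 5, 4, 4, 3, 3, 3, 2, 2] (degrees: deg(1)=5, deg(2)=3, deg(3)=5, deg(4)=3, deg(5)=7, deg(6)=2, deg(7)=3, deg(8)=6, deg(9)=2, deg(10)=4, deg(11)=4)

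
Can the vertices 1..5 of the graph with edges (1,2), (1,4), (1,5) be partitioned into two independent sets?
Yes. Partition: {1, 3}, {2, 4, 5}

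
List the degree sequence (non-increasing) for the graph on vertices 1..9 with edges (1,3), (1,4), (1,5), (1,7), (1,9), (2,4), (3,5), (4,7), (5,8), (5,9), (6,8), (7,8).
[5, 4, 3, 3, 3, 2, 2, 1, 1] (degrees: deg(1)=5, deg(2)=1, deg(3)=2, deg(4)=3, deg(5)=4, deg(6)=1, deg(7)=3, deg(8)=3, deg(9)=2)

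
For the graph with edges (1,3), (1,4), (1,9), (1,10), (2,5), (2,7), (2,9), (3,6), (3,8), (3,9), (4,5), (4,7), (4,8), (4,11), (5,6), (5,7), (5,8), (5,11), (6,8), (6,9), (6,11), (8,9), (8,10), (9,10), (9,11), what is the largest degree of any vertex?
7 (attained at vertex 9)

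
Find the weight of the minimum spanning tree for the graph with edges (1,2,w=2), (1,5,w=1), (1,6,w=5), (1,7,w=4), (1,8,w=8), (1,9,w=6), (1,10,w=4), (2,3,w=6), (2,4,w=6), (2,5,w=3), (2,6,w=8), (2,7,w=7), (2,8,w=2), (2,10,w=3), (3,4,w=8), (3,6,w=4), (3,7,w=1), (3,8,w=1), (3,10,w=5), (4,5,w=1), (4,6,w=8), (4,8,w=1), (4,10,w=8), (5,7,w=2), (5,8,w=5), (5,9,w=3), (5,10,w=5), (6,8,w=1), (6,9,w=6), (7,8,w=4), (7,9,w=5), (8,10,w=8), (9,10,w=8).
14 (MST edges: (1,2,w=2), (1,5,w=1), (2,10,w=3), (3,7,w=1), (3,8,w=1), (4,5,w=1), (4,8,w=1), (5,9,w=3), (6,8,w=1); sum of weights 2 + 1 + 3 + 1 + 1 + 1 + 1 + 3 + 1 = 14)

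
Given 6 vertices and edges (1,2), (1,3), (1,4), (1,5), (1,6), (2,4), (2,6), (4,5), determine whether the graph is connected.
Yes (BFS from 1 visits [1, 2, 3, 4, 5, 6] — all 6 vertices reached)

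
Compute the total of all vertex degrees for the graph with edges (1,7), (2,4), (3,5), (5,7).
8 (handshake: sum of degrees = 2|E| = 2 x 4 = 8)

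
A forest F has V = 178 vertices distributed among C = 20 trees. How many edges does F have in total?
158 (Each of the 20 component trees on V_i vertices has V_i - 1 edges; summing gives V - C = 178 - 20 = 158)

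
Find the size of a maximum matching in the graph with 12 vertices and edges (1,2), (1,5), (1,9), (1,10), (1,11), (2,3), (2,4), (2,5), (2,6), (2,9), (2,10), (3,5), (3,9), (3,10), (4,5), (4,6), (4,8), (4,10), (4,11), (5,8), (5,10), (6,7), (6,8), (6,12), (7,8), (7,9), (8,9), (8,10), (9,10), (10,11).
6 (matching: (1,11), (2,4), (3,10), (5,8), (6,12), (7,9); upper bound floor(n/2) = floor(12/2) = 6)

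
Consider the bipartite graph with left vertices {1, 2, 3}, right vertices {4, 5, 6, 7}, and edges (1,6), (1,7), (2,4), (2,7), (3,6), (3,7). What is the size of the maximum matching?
3 (matching: (1,7), (2,4), (3,6); upper bound min(|L|,|R|) = min(3,4) = 3)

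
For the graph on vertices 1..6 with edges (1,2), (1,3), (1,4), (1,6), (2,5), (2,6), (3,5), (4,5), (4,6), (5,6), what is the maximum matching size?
3 (matching: (1,4), (2,6), (3,5); upper bound floor(n/2) = floor(6/2) = 3)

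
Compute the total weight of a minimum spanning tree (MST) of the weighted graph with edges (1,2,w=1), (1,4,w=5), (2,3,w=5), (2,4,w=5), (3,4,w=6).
11 (MST edges: (1,2,w=1), (1,4,w=5), (2,3,w=5); sum of weights 1 + 5 + 5 = 11)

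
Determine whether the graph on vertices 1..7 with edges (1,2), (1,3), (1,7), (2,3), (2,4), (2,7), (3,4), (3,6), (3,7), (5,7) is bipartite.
No (odd cycle of length 3: 2 -> 1 -> 3 -> 2)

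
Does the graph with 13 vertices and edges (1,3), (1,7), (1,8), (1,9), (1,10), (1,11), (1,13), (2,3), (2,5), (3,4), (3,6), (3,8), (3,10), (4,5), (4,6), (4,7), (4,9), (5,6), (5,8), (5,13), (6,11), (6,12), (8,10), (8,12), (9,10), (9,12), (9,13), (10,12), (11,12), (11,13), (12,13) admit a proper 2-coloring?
No (odd cycle of length 3: 3 -> 1 -> 10 -> 3)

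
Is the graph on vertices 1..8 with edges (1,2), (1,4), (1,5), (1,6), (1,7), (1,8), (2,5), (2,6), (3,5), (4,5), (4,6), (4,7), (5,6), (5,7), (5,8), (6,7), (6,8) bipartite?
No (odd cycle of length 3: 5 -> 1 -> 4 -> 5)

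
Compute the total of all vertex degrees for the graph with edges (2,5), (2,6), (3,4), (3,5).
8 (handshake: sum of degrees = 2|E| = 2 x 4 = 8)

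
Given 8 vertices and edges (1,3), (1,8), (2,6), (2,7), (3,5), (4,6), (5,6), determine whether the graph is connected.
Yes (BFS from 1 visits [1, 3, 8, 5, 6, 2, 4, 7] — all 8 vertices reached)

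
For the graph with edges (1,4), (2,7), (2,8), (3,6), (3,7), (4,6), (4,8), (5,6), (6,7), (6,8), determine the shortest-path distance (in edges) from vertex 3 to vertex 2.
2 (path: 3 -> 7 -> 2, 2 edges)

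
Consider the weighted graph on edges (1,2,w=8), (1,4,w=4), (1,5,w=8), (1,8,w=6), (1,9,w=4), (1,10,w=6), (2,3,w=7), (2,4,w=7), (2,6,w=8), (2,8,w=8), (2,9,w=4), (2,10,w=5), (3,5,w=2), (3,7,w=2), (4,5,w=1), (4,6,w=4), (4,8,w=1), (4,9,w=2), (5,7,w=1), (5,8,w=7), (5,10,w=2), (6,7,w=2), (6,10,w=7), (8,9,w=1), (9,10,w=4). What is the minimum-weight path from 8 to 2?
5 (path: 8 -> 9 -> 2; weights 1 + 4 = 5)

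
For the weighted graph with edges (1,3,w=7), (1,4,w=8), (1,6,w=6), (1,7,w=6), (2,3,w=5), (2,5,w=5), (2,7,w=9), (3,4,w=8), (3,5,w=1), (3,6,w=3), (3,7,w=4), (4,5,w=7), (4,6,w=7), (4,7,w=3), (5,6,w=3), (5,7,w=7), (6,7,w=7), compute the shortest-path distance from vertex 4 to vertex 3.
7 (path: 4 -> 7 -> 3; weights 3 + 4 = 7)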